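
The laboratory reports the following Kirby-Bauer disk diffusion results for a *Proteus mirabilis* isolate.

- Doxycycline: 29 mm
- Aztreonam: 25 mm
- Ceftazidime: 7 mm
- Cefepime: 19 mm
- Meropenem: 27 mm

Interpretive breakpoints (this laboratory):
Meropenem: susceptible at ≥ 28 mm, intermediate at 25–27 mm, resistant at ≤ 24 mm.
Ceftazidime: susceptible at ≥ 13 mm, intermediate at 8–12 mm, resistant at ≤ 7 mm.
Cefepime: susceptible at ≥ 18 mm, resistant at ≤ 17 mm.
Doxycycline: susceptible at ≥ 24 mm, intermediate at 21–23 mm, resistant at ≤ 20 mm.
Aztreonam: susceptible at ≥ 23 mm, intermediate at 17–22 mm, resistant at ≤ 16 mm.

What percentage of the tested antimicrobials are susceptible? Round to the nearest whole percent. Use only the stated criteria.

60%

Doxycycline (29 mm) ≥ 24 mm → susceptible
Aztreonam 25 mm: ≥ 23 mm ⇒ S
Ceftazidime 7 mm: ≤ 7 mm ⇒ Resistant
Cefepime (19 mm) ≥ 18 mm → susceptible
Meropenem: 27 mm is in 25–27 mm — Intermediate
Susceptible: 3/5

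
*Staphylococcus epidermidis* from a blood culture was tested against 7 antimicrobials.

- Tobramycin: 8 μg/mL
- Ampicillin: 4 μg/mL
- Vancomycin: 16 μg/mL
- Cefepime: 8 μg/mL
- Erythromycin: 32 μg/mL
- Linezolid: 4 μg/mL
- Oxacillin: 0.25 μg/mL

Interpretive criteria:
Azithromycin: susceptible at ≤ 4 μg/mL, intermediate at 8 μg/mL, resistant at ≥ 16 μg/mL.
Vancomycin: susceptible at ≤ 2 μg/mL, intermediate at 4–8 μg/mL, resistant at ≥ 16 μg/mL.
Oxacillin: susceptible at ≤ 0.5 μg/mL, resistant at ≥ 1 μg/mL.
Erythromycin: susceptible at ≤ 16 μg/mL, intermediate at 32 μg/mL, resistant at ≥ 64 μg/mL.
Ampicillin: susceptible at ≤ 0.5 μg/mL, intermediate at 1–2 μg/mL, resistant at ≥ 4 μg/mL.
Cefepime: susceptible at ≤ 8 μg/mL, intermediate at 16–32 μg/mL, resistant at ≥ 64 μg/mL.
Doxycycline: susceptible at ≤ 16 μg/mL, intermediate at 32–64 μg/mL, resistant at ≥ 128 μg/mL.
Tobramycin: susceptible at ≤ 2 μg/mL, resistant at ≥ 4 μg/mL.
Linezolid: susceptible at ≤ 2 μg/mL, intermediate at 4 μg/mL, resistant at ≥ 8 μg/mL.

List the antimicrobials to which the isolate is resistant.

Tobramycin (8 μg/mL) ≥ 4 μg/mL ⇒ Resistant
Ampicillin 4 μg/mL: ≥ 4 μg/mL — R
Vancomycin 16 μg/mL: ≥ 16 μg/mL → resistant
Cefepime: 8 μg/mL is ≤ 8 μg/mL — Susceptible
Erythromycin: 32 μg/mL is = 32 μg/mL ⇒ intermediate
Linezolid: 4 μg/mL is = 4 μg/mL → I
Oxacillin: 0.25 μg/mL is ≤ 0.5 μg/mL — S

tobramycin, ampicillin, vancomycin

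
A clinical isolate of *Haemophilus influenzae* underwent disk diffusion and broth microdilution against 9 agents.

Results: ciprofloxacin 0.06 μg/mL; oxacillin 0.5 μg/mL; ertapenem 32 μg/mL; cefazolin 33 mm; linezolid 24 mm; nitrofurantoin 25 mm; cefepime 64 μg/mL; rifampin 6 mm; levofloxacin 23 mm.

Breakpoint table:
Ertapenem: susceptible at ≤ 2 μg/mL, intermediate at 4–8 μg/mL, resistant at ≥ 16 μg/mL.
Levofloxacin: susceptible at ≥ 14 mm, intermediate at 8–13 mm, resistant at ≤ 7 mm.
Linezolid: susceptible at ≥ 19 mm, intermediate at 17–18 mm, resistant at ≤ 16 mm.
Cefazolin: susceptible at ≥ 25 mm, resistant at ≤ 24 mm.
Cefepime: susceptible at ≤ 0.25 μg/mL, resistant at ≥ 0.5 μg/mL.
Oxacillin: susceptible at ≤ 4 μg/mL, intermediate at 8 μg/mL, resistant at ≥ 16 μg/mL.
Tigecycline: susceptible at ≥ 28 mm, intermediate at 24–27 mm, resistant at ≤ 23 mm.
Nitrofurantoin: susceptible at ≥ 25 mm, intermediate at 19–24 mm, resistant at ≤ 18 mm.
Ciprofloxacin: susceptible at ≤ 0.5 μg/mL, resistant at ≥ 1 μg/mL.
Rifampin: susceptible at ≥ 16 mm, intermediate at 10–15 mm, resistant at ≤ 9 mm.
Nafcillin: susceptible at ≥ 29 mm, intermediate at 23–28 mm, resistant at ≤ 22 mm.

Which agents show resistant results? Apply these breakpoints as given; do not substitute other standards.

ertapenem, cefepime, rifampin

Ciprofloxacin 0.06 μg/mL: ≤ 0.5 μg/mL ⇒ S
Oxacillin: 0.5 μg/mL is ≤ 4 μg/mL → Susceptible
Ertapenem 32 μg/mL: ≥ 16 μg/mL ⇒ Resistant
Cefazolin 33 mm: ≥ 25 mm — S
Linezolid 24 mm: ≥ 19 mm → Susceptible
Nitrofurantoin (25 mm) ≥ 25 mm — susceptible
Cefepime 64 μg/mL: ≥ 0.5 μg/mL → Resistant
Rifampin 6 mm: ≤ 9 mm → R
Levofloxacin 23 mm: ≥ 14 mm — S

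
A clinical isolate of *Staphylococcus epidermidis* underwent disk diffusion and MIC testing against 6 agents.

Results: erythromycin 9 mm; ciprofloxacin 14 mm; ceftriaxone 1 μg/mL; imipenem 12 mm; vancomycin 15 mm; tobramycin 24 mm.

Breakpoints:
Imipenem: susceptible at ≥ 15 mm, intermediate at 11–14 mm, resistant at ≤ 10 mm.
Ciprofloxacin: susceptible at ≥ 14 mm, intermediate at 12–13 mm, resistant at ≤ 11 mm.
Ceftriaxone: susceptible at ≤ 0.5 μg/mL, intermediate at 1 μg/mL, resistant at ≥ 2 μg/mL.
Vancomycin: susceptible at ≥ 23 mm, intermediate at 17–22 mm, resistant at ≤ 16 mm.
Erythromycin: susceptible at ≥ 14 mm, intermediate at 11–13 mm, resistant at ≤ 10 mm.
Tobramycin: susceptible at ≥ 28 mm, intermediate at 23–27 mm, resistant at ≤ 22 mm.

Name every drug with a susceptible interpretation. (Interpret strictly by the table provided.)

ciprofloxacin

Erythromycin 9 mm: ≤ 10 mm → R
Ciprofloxacin (14 mm) ≥ 14 mm → S
Ceftriaxone (1 μg/mL) = 1 μg/mL ⇒ intermediate
Imipenem 12 mm: in 11–14 mm → I
Vancomycin 15 mm: ≤ 16 mm → R
Tobramycin (24 mm) in 23–27 mm — Intermediate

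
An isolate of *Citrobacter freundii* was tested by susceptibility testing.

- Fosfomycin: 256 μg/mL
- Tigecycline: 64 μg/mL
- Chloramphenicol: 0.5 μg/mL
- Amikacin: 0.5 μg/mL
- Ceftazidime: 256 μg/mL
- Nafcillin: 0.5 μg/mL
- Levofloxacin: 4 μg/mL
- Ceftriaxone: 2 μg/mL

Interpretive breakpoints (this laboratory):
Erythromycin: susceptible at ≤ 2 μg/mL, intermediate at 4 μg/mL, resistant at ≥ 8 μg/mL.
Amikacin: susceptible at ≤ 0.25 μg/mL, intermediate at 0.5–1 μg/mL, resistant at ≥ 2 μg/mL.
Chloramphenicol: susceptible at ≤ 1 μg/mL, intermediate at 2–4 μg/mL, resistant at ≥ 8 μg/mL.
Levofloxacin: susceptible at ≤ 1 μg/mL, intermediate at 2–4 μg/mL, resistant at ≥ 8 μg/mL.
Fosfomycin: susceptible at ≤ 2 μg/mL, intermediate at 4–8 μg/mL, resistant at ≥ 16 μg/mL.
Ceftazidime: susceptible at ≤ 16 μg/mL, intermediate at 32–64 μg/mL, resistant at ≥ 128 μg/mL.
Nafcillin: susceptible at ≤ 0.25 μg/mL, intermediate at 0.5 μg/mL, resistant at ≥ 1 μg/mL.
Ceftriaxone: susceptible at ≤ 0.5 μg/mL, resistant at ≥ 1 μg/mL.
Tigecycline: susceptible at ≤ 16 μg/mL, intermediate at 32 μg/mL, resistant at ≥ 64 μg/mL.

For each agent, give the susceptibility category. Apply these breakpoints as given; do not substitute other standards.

Fosfomycin (256 μg/mL) ≥ 16 μg/mL ⇒ resistant
Tigecycline 64 μg/mL: ≥ 64 μg/mL — resistant
Chloramphenicol: 0.5 μg/mL is ≤ 1 μg/mL → susceptible
Amikacin (0.5 μg/mL) in 0.5–1 μg/mL → Intermediate
Ceftazidime: 256 μg/mL is ≥ 128 μg/mL — R
Nafcillin (0.5 μg/mL) = 0.5 μg/mL — intermediate
Levofloxacin (4 μg/mL) in 2–4 μg/mL → I
Ceftriaxone 2 μg/mL: ≥ 1 μg/mL — resistant

R, R, S, I, R, I, I, R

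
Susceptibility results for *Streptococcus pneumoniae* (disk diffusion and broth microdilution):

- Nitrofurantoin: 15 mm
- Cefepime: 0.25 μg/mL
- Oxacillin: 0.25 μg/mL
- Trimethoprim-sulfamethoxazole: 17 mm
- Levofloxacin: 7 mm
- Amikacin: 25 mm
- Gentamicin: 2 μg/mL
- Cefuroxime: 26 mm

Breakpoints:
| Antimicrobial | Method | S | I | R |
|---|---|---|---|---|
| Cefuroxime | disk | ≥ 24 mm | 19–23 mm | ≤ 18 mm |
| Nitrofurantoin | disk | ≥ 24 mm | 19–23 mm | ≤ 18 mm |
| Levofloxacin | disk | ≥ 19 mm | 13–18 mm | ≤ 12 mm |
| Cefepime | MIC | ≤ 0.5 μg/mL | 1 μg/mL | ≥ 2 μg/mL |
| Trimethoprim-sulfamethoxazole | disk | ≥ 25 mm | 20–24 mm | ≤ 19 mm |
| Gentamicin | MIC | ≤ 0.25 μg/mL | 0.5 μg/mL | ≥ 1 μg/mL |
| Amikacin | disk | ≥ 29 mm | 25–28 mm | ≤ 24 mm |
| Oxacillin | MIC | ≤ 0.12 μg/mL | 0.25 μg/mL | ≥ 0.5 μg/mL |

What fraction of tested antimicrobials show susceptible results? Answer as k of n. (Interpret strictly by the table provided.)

Nitrofurantoin (15 mm) ≤ 18 mm — R
Cefepime: 0.25 μg/mL is ≤ 0.5 μg/mL — S
Oxacillin 0.25 μg/mL: = 0.25 μg/mL ⇒ Intermediate
Trimethoprim-sulfamethoxazole: 17 mm is ≤ 19 mm — resistant
Levofloxacin (7 mm) ≤ 12 mm — Resistant
Amikacin 25 mm: in 25–28 mm → I
Gentamicin: 2 μg/mL is ≥ 1 μg/mL — R
Cefuroxime: 26 mm is ≥ 24 mm → Susceptible
Susceptible: 2/8

2 of 8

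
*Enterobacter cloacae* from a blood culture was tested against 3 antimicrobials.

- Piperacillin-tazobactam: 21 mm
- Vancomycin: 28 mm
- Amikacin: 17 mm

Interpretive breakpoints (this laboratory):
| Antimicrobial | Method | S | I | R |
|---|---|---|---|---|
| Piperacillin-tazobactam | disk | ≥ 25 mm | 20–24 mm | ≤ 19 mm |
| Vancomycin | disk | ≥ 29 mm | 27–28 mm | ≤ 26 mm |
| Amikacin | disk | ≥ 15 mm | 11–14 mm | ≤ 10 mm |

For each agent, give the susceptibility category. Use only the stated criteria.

Piperacillin-tazobactam: 21 mm is in 20–24 mm — intermediate
Vancomycin 28 mm: in 27–28 mm — I
Amikacin (17 mm) ≥ 15 mm ⇒ S

I, I, S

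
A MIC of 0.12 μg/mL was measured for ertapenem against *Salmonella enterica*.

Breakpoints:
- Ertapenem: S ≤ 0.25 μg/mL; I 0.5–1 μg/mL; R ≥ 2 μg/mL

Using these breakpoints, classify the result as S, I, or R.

S

Ertapenem: 0.12 μg/mL is ≤ 0.25 μg/mL → S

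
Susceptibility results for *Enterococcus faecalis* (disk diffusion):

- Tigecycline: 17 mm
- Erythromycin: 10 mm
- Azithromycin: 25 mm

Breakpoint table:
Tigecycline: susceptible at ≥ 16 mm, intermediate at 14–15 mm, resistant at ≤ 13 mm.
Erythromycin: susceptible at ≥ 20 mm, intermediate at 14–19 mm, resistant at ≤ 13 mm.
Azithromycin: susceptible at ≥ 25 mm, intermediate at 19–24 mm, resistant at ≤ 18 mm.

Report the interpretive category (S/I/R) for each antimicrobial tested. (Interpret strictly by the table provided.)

S, R, S

Tigecycline 17 mm: ≥ 16 mm — susceptible
Erythromycin 10 mm: ≤ 13 mm — Resistant
Azithromycin 25 mm: ≥ 25 mm — Susceptible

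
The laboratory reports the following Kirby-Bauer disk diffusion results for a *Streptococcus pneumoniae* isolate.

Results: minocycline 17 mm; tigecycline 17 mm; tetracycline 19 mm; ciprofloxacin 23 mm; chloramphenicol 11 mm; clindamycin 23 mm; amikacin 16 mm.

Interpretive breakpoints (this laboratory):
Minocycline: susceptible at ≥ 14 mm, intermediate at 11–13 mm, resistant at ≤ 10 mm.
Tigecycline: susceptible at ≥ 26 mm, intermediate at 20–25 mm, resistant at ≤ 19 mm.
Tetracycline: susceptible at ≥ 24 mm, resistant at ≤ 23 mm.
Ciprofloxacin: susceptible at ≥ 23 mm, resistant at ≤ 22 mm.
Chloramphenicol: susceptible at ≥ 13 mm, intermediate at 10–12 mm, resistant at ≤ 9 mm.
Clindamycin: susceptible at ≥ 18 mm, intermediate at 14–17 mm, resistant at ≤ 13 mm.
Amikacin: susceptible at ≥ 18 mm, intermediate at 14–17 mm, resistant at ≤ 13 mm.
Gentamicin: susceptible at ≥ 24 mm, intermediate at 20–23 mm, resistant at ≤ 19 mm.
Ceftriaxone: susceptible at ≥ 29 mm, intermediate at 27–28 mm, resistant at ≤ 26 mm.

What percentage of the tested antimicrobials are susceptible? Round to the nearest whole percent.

Minocycline: 17 mm is ≥ 14 mm — susceptible
Tigecycline (17 mm) ≤ 19 mm — R
Tetracycline 19 mm: ≤ 23 mm → R
Ciprofloxacin 23 mm: ≥ 23 mm → susceptible
Chloramphenicol: 11 mm is in 10–12 mm → Intermediate
Clindamycin 23 mm: ≥ 18 mm → S
Amikacin: 16 mm is in 14–17 mm ⇒ intermediate
Susceptible: 3/7

43%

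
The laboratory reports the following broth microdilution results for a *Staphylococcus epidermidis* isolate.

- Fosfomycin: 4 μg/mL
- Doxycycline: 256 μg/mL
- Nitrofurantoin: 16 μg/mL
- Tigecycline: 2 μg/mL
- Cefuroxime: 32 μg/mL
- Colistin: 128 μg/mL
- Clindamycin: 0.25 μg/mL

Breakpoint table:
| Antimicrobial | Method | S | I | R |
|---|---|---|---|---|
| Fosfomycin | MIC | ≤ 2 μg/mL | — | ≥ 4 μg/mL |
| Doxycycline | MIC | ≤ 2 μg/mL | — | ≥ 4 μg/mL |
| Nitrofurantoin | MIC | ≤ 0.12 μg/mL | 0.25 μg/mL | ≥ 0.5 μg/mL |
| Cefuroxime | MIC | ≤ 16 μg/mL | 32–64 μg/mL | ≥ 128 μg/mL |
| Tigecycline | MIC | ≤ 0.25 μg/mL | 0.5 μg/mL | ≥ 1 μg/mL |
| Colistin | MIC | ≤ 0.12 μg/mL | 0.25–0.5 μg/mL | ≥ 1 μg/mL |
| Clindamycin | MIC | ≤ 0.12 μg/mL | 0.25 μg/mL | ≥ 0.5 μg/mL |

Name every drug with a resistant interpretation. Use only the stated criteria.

fosfomycin, doxycycline, nitrofurantoin, tigecycline, colistin

Fosfomycin 4 μg/mL: ≥ 4 μg/mL — Resistant
Doxycycline: 256 μg/mL is ≥ 4 μg/mL — R
Nitrofurantoin (16 μg/mL) ≥ 0.5 μg/mL → resistant
Tigecycline: 2 μg/mL is ≥ 1 μg/mL — R
Cefuroxime: 32 μg/mL is in 32–64 μg/mL — intermediate
Colistin (128 μg/mL) ≥ 1 μg/mL ⇒ R
Clindamycin (0.25 μg/mL) = 0.25 μg/mL ⇒ I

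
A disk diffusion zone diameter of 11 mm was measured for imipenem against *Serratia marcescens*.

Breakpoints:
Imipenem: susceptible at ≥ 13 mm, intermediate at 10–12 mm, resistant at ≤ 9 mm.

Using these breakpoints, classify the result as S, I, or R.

Intermediate

Imipenem (11 mm) in 10–12 mm → I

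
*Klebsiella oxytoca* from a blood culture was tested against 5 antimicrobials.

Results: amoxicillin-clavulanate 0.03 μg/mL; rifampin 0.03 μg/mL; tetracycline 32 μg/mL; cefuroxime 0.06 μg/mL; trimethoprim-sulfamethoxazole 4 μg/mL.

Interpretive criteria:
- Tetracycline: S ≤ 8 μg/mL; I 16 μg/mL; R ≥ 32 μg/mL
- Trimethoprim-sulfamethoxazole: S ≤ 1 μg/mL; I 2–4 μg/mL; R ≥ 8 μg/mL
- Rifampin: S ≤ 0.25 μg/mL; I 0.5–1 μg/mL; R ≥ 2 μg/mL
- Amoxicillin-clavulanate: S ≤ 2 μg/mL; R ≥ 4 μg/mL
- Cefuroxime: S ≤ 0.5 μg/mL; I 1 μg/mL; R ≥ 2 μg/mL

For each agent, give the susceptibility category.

Amoxicillin-clavulanate (0.03 μg/mL) ≤ 2 μg/mL → susceptible
Rifampin: 0.03 μg/mL is ≤ 0.25 μg/mL → S
Tetracycline (32 μg/mL) ≥ 32 μg/mL — resistant
Cefuroxime 0.06 μg/mL: ≤ 0.5 μg/mL — susceptible
Trimethoprim-sulfamethoxazole 4 μg/mL: in 2–4 μg/mL ⇒ intermediate

S, S, R, S, I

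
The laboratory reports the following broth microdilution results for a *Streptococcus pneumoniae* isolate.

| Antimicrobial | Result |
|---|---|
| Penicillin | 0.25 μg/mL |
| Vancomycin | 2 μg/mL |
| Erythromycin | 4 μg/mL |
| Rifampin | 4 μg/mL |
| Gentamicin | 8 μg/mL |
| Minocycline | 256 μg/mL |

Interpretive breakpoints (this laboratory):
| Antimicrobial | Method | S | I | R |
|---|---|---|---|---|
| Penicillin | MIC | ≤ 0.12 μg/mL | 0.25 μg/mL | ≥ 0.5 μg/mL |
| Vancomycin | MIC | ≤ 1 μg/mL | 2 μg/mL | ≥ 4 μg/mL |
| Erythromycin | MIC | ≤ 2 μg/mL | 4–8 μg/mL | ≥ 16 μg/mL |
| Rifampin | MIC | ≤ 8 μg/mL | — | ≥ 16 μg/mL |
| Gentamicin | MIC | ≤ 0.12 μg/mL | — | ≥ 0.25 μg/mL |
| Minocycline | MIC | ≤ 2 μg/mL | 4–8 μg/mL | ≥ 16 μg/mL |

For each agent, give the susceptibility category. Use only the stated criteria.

Penicillin: 0.25 μg/mL is = 0.25 μg/mL ⇒ Intermediate
Vancomycin (2 μg/mL) = 2 μg/mL ⇒ intermediate
Erythromycin 4 μg/mL: in 4–8 μg/mL — I
Rifampin (4 μg/mL) ≤ 8 μg/mL ⇒ Susceptible
Gentamicin: 8 μg/mL is ≥ 0.25 μg/mL → Resistant
Minocycline (256 μg/mL) ≥ 16 μg/mL → resistant

I, I, I, S, R, R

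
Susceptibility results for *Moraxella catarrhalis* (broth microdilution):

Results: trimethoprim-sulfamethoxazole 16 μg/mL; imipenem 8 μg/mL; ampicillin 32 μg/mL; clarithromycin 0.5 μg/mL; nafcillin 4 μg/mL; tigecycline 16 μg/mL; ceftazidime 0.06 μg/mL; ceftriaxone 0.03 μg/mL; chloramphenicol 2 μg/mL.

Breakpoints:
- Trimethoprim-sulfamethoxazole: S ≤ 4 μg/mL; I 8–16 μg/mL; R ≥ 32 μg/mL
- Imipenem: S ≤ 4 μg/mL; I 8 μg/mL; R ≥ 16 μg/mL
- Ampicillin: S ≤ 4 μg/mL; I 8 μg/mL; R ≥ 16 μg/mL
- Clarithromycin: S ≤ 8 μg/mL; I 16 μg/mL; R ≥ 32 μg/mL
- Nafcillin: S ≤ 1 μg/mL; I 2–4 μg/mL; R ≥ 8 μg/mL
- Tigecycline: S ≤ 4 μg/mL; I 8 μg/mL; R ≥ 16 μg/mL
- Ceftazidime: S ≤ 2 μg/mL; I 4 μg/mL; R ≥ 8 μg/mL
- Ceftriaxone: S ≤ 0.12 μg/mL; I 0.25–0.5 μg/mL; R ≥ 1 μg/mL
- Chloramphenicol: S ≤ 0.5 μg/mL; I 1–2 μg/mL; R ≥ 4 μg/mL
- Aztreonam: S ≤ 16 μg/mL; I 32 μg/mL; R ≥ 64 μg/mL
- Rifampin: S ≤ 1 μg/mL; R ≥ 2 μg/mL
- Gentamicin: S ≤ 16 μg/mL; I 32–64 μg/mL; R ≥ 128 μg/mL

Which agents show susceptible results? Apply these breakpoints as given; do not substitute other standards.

Trimethoprim-sulfamethoxazole: 16 μg/mL is in 8–16 μg/mL → Intermediate
Imipenem: 8 μg/mL is = 8 μg/mL → I
Ampicillin: 32 μg/mL is ≥ 16 μg/mL → R
Clarithromycin 0.5 μg/mL: ≤ 8 μg/mL ⇒ S
Nafcillin 4 μg/mL: in 2–4 μg/mL ⇒ I
Tigecycline: 16 μg/mL is ≥ 16 μg/mL — Resistant
Ceftazidime (0.06 μg/mL) ≤ 2 μg/mL → Susceptible
Ceftriaxone: 0.03 μg/mL is ≤ 0.12 μg/mL — Susceptible
Chloramphenicol (2 μg/mL) in 1–2 μg/mL ⇒ intermediate

clarithromycin, ceftazidime, ceftriaxone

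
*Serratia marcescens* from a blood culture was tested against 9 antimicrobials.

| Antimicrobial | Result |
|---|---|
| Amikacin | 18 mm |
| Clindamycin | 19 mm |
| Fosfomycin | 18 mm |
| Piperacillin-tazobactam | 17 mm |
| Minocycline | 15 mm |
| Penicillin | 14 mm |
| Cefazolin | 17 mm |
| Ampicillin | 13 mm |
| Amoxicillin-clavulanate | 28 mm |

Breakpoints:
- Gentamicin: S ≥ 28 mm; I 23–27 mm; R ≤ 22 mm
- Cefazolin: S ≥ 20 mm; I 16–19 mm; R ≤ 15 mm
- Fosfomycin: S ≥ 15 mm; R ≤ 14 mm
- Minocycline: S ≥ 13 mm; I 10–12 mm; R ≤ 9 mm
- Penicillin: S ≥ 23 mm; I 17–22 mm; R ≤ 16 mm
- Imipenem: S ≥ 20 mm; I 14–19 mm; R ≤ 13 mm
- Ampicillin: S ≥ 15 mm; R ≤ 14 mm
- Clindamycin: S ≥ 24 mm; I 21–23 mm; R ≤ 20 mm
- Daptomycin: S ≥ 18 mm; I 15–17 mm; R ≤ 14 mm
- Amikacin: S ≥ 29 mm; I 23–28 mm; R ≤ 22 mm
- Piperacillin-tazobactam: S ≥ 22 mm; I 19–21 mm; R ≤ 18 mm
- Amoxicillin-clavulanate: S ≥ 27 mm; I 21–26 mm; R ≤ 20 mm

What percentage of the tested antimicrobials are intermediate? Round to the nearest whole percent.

11%

Amikacin 18 mm: ≤ 22 mm ⇒ R
Clindamycin (19 mm) ≤ 20 mm ⇒ Resistant
Fosfomycin: 18 mm is ≥ 15 mm ⇒ S
Piperacillin-tazobactam 17 mm: ≤ 18 mm ⇒ R
Minocycline: 15 mm is ≥ 13 mm ⇒ Susceptible
Penicillin: 14 mm is ≤ 16 mm → R
Cefazolin 17 mm: in 16–19 mm — Intermediate
Ampicillin 13 mm: ≤ 14 mm → resistant
Amoxicillin-clavulanate: 28 mm is ≥ 27 mm → S
Intermediate: 1/9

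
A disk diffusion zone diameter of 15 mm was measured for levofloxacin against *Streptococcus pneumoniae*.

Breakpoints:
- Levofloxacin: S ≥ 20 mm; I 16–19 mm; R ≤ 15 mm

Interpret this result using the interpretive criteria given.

Levofloxacin 15 mm: ≤ 15 mm — R

Resistant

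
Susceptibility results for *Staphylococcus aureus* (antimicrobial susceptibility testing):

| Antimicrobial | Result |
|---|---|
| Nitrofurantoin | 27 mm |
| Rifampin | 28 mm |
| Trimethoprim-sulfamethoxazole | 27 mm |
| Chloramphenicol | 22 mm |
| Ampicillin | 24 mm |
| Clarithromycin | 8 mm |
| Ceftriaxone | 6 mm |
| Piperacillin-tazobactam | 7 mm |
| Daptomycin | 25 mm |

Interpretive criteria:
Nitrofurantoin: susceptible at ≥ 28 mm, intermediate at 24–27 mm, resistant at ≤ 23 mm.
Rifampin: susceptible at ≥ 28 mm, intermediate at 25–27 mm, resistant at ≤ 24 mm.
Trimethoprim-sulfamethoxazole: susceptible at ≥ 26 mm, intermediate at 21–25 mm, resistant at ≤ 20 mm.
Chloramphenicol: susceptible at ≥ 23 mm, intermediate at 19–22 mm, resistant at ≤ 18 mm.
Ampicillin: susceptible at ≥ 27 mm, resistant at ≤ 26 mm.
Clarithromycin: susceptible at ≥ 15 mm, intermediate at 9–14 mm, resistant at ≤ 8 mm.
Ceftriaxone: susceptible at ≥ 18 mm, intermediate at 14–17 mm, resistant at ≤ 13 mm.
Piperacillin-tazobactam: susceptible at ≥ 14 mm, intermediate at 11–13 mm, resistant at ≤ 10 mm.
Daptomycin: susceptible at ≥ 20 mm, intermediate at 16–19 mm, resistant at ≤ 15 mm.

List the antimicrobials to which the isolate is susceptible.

Nitrofurantoin (27 mm) in 24–27 mm → I
Rifampin 28 mm: ≥ 28 mm ⇒ Susceptible
Trimethoprim-sulfamethoxazole (27 mm) ≥ 26 mm — susceptible
Chloramphenicol 22 mm: in 19–22 mm ⇒ I
Ampicillin 24 mm: ≤ 26 mm — R
Clarithromycin: 8 mm is ≤ 8 mm ⇒ R
Ceftriaxone: 6 mm is ≤ 13 mm → Resistant
Piperacillin-tazobactam 7 mm: ≤ 10 mm → Resistant
Daptomycin (25 mm) ≥ 20 mm → Susceptible

rifampin, trimethoprim-sulfamethoxazole, daptomycin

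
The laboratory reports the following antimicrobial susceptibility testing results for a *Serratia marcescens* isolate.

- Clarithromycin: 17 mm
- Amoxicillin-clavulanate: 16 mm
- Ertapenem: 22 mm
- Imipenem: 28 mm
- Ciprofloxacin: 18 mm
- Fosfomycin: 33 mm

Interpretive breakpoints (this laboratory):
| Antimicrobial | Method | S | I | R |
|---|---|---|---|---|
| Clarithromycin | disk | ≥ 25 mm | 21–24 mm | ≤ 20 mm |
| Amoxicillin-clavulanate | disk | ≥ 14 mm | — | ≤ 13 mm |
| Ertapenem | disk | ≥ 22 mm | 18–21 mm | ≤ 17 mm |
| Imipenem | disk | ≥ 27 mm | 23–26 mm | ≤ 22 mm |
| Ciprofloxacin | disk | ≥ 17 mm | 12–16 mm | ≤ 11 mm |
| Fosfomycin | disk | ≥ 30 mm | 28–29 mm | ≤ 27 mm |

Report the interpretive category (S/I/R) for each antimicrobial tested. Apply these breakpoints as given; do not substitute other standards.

R, S, S, S, S, S

Clarithromycin: 17 mm is ≤ 20 mm → R
Amoxicillin-clavulanate 16 mm: ≥ 14 mm — susceptible
Ertapenem (22 mm) ≥ 22 mm ⇒ Susceptible
Imipenem 28 mm: ≥ 27 mm ⇒ Susceptible
Ciprofloxacin (18 mm) ≥ 17 mm → susceptible
Fosfomycin: 33 mm is ≥ 30 mm ⇒ Susceptible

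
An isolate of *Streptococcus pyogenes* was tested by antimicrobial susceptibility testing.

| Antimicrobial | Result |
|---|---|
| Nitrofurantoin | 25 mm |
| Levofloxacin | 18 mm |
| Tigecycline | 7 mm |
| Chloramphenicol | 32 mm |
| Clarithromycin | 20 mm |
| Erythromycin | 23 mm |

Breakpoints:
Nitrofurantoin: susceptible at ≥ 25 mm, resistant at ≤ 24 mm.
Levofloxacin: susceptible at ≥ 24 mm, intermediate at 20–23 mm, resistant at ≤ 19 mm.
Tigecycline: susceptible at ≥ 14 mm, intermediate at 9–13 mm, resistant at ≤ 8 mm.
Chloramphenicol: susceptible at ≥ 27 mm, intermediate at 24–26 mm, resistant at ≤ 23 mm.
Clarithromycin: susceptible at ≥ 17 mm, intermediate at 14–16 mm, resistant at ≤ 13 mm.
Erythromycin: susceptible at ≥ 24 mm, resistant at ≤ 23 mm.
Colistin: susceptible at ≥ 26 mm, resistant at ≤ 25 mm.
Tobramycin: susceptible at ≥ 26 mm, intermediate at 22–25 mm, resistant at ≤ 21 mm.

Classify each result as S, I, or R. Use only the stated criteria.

Nitrofurantoin: 25 mm is ≥ 25 mm — Susceptible
Levofloxacin (18 mm) ≤ 19 mm — resistant
Tigecycline (7 mm) ≤ 8 mm — Resistant
Chloramphenicol 32 mm: ≥ 27 mm ⇒ susceptible
Clarithromycin (20 mm) ≥ 17 mm ⇒ S
Erythromycin (23 mm) ≤ 23 mm — resistant

S, R, R, S, S, R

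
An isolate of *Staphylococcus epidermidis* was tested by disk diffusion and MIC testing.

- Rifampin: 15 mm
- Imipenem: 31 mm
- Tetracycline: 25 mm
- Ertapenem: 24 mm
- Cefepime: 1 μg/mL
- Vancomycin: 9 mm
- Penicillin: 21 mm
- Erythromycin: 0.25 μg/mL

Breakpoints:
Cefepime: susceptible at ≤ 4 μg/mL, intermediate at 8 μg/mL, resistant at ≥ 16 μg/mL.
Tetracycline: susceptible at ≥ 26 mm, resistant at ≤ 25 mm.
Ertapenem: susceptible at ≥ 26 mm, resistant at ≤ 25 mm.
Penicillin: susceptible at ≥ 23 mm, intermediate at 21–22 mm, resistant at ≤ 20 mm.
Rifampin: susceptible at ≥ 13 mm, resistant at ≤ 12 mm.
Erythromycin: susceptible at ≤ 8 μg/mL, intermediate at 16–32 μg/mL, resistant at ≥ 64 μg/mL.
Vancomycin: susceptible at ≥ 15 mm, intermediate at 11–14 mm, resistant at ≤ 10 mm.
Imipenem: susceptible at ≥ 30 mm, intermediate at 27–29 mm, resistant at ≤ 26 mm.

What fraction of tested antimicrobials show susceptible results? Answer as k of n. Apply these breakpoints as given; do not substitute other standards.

Rifampin: 15 mm is ≥ 13 mm ⇒ Susceptible
Imipenem (31 mm) ≥ 30 mm ⇒ Susceptible
Tetracycline: 25 mm is ≤ 25 mm → R
Ertapenem 24 mm: ≤ 25 mm ⇒ resistant
Cefepime (1 μg/mL) ≤ 4 μg/mL → S
Vancomycin 9 mm: ≤ 10 mm ⇒ Resistant
Penicillin (21 mm) in 21–22 mm ⇒ I
Erythromycin (0.25 μg/mL) ≤ 8 μg/mL ⇒ susceptible
Susceptible: 4/8

4 of 8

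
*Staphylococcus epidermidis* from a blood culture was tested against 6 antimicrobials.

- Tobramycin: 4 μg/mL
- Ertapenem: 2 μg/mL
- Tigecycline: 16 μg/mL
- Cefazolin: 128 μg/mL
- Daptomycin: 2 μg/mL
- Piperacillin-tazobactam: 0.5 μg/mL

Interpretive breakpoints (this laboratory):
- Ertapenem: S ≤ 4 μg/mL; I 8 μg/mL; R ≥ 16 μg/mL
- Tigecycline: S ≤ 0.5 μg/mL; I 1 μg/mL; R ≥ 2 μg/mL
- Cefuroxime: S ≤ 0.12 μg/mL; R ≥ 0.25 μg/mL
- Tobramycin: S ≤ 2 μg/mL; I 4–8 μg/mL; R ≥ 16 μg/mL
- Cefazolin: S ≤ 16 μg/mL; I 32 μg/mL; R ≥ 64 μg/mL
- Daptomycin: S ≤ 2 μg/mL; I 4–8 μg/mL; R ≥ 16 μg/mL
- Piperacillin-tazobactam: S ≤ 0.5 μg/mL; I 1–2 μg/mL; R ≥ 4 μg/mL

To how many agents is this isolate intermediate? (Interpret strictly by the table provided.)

1

Tobramycin 4 μg/mL: in 4–8 μg/mL ⇒ I
Ertapenem: 2 μg/mL is ≤ 4 μg/mL ⇒ S
Tigecycline 16 μg/mL: ≥ 2 μg/mL → R
Cefazolin: 128 μg/mL is ≥ 64 μg/mL — Resistant
Daptomycin (2 μg/mL) ≤ 2 μg/mL → Susceptible
Piperacillin-tazobactam 0.5 μg/mL: ≤ 0.5 μg/mL — susceptible
Intermediate: 1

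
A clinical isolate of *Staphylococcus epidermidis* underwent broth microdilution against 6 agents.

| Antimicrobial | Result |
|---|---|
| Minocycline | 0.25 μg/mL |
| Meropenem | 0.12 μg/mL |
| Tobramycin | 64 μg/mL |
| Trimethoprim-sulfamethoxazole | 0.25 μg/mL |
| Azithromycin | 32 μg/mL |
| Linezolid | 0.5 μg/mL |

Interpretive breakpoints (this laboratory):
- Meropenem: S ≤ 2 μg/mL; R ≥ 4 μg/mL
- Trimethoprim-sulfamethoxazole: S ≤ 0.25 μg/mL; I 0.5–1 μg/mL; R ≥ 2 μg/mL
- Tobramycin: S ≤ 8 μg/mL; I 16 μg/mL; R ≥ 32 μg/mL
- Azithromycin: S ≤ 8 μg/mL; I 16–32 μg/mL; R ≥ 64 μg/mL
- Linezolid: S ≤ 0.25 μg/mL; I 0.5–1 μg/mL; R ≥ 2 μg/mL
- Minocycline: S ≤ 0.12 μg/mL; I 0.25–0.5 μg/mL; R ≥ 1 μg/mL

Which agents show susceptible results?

Minocycline (0.25 μg/mL) in 0.25–0.5 μg/mL ⇒ intermediate
Meropenem 0.12 μg/mL: ≤ 2 μg/mL ⇒ susceptible
Tobramycin 64 μg/mL: ≥ 32 μg/mL → resistant
Trimethoprim-sulfamethoxazole 0.25 μg/mL: ≤ 0.25 μg/mL — S
Azithromycin 32 μg/mL: in 16–32 μg/mL — I
Linezolid (0.5 μg/mL) in 0.5–1 μg/mL → I

meropenem, trimethoprim-sulfamethoxazole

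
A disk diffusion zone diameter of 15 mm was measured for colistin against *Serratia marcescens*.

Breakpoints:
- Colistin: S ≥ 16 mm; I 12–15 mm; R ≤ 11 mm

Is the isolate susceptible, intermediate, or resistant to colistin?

Colistin: 15 mm is in 12–15 mm ⇒ Intermediate

I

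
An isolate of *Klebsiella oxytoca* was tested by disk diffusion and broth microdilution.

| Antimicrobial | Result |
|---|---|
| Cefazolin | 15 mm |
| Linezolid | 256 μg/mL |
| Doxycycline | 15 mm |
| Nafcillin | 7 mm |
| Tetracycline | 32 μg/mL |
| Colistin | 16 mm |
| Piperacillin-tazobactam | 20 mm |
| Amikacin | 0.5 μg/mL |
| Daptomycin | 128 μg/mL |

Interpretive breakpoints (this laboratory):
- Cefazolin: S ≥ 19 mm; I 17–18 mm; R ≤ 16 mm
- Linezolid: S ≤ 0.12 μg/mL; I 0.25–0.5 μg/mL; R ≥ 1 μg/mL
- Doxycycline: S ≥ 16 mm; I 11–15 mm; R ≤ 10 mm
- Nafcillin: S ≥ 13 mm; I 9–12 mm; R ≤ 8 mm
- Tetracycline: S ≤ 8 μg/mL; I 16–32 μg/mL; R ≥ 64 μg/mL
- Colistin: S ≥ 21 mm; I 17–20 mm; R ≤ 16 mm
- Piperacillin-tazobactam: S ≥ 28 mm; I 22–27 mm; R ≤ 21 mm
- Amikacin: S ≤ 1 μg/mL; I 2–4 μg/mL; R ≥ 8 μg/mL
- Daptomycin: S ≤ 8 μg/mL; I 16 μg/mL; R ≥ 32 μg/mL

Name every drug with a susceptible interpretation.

Cefazolin: 15 mm is ≤ 16 mm → resistant
Linezolid (256 μg/mL) ≥ 1 μg/mL — R
Doxycycline (15 mm) in 11–15 mm → Intermediate
Nafcillin (7 mm) ≤ 8 mm — resistant
Tetracycline 32 μg/mL: in 16–32 μg/mL → I
Colistin (16 mm) ≤ 16 mm → Resistant
Piperacillin-tazobactam 20 mm: ≤ 21 mm ⇒ R
Amikacin 0.5 μg/mL: ≤ 1 μg/mL — susceptible
Daptomycin: 128 μg/mL is ≥ 32 μg/mL ⇒ R

amikacin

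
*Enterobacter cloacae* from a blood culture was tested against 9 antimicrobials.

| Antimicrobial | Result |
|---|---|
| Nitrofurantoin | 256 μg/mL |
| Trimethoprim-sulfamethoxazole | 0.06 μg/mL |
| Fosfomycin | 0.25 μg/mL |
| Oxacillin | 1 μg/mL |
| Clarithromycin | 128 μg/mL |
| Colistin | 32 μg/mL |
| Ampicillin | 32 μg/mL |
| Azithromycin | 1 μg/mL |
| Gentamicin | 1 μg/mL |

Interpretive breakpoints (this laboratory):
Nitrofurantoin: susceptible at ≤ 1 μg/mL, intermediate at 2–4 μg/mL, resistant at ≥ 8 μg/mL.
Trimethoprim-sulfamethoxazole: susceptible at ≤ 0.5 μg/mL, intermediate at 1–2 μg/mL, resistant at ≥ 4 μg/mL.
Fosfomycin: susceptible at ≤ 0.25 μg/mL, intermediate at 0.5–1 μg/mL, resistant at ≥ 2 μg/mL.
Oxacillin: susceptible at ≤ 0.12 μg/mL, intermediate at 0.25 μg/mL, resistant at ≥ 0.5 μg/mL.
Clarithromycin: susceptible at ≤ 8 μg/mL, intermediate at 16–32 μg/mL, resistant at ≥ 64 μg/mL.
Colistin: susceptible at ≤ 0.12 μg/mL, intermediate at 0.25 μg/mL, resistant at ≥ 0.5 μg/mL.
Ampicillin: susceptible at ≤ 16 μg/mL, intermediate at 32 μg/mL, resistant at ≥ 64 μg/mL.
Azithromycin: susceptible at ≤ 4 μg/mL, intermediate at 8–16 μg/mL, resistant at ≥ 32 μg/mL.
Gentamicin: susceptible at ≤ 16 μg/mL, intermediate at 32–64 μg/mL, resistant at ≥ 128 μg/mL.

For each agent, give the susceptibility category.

Nitrofurantoin: 256 μg/mL is ≥ 8 μg/mL → Resistant
Trimethoprim-sulfamethoxazole 0.06 μg/mL: ≤ 0.5 μg/mL → susceptible
Fosfomycin 0.25 μg/mL: ≤ 0.25 μg/mL ⇒ susceptible
Oxacillin 1 μg/mL: ≥ 0.5 μg/mL — R
Clarithromycin (128 μg/mL) ≥ 64 μg/mL ⇒ R
Colistin (32 μg/mL) ≥ 0.5 μg/mL → Resistant
Ampicillin 32 μg/mL: = 32 μg/mL — I
Azithromycin (1 μg/mL) ≤ 4 μg/mL ⇒ S
Gentamicin (1 μg/mL) ≤ 16 μg/mL ⇒ Susceptible

R, S, S, R, R, R, I, S, S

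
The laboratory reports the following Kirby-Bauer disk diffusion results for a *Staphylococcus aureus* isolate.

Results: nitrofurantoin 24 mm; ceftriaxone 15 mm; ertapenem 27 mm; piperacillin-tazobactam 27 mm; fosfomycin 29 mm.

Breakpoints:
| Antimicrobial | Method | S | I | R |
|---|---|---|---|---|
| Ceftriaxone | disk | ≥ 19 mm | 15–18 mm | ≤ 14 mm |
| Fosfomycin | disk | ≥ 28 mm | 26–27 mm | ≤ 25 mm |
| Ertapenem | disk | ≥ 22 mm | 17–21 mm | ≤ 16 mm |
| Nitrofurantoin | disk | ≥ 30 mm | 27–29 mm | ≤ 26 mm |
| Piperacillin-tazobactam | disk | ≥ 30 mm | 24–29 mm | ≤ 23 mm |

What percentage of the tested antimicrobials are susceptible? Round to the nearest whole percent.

40%

Nitrofurantoin 24 mm: ≤ 26 mm ⇒ R
Ceftriaxone (15 mm) in 15–18 mm → intermediate
Ertapenem (27 mm) ≥ 22 mm — S
Piperacillin-tazobactam (27 mm) in 24–29 mm → I
Fosfomycin (29 mm) ≥ 28 mm ⇒ Susceptible
Susceptible: 2/5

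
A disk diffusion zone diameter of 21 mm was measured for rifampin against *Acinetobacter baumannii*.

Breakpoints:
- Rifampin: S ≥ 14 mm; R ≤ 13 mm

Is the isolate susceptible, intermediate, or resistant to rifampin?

S

Rifampin (21 mm) ≥ 14 mm → Susceptible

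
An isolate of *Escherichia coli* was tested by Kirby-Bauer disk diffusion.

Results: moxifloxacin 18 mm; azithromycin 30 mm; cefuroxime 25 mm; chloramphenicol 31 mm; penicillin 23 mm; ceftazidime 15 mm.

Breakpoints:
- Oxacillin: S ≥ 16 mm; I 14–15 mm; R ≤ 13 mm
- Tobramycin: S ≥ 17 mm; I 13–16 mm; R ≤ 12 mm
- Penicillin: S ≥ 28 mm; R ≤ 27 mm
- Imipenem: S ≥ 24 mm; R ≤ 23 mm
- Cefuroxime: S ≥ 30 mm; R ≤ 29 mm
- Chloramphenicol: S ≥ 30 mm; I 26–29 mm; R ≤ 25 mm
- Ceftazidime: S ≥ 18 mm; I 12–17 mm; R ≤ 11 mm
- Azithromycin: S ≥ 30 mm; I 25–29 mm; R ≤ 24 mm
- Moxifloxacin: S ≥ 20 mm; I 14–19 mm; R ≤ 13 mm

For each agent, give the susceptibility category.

I, S, R, S, R, I

Moxifloxacin: 18 mm is in 14–19 mm ⇒ intermediate
Azithromycin 30 mm: ≥ 30 mm ⇒ S
Cefuroxime 25 mm: ≤ 29 mm — resistant
Chloramphenicol (31 mm) ≥ 30 mm — susceptible
Penicillin (23 mm) ≤ 27 mm — R
Ceftazidime: 15 mm is in 12–17 mm → I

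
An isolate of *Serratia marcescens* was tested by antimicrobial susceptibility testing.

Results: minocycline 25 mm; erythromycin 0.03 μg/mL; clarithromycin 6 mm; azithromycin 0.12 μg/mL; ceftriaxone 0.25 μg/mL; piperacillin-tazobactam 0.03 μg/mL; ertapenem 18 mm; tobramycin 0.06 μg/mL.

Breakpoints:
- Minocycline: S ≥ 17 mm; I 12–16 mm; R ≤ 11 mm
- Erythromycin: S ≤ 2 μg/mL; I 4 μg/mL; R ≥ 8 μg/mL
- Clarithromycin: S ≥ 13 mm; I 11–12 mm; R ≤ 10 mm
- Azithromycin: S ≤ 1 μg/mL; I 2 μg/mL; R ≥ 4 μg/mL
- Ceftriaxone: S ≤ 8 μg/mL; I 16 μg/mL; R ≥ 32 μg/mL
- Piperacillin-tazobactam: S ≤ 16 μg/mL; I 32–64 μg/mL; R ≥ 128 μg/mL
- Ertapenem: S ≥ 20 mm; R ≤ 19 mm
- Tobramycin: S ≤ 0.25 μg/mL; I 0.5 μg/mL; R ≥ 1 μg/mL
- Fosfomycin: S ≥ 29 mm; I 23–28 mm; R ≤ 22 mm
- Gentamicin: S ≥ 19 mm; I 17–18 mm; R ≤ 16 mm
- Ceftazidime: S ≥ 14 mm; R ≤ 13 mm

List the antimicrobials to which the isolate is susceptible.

minocycline, erythromycin, azithromycin, ceftriaxone, piperacillin-tazobactam, tobramycin

Minocycline: 25 mm is ≥ 17 mm → susceptible
Erythromycin 0.03 μg/mL: ≤ 2 μg/mL — S
Clarithromycin: 6 mm is ≤ 10 mm → resistant
Azithromycin: 0.12 μg/mL is ≤ 1 μg/mL ⇒ susceptible
Ceftriaxone (0.25 μg/mL) ≤ 8 μg/mL — Susceptible
Piperacillin-tazobactam: 0.03 μg/mL is ≤ 16 μg/mL ⇒ Susceptible
Ertapenem 18 mm: ≤ 19 mm — resistant
Tobramycin 0.06 μg/mL: ≤ 0.25 μg/mL ⇒ S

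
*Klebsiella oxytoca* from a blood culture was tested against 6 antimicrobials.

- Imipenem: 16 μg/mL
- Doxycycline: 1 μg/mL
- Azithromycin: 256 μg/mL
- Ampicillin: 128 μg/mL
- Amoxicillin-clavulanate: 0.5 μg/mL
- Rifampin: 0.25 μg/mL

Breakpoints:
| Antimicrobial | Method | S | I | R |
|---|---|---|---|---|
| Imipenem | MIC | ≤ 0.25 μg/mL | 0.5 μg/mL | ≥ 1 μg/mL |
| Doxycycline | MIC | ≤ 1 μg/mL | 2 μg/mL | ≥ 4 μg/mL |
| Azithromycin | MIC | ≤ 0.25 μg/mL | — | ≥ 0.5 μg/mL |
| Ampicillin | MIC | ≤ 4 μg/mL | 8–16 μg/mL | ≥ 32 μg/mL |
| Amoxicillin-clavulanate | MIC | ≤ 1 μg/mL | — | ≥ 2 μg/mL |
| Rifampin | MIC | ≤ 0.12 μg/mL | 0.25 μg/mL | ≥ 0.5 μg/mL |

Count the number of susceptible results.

2

Imipenem (16 μg/mL) ≥ 1 μg/mL ⇒ Resistant
Doxycycline (1 μg/mL) ≤ 1 μg/mL ⇒ S
Azithromycin 256 μg/mL: ≥ 0.5 μg/mL — Resistant
Ampicillin 128 μg/mL: ≥ 32 μg/mL → Resistant
Amoxicillin-clavulanate: 0.5 μg/mL is ≤ 1 μg/mL — Susceptible
Rifampin 0.25 μg/mL: = 0.25 μg/mL — I
Susceptible: 2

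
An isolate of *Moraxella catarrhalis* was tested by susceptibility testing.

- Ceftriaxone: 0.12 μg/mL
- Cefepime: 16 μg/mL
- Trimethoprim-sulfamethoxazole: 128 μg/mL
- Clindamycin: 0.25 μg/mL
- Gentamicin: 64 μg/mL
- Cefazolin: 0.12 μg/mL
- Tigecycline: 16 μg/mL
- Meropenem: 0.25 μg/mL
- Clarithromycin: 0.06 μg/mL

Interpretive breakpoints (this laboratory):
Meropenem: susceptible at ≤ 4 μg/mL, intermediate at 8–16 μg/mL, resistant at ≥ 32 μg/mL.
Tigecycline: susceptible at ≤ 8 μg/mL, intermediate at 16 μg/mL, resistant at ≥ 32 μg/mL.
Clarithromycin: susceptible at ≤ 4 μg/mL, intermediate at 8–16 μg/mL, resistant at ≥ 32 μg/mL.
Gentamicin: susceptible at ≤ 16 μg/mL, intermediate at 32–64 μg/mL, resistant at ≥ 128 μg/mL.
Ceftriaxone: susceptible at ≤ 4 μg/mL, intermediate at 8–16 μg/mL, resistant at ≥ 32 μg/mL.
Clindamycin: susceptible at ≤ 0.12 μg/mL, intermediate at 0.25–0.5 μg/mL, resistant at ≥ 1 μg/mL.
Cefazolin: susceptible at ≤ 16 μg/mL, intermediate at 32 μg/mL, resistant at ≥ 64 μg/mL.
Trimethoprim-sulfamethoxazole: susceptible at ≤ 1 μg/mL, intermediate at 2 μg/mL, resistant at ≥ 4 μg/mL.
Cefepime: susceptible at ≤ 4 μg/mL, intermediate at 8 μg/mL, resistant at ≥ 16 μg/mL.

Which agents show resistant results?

cefepime, trimethoprim-sulfamethoxazole

Ceftriaxone (0.12 μg/mL) ≤ 4 μg/mL — S
Cefepime: 16 μg/mL is ≥ 16 μg/mL → resistant
Trimethoprim-sulfamethoxazole 128 μg/mL: ≥ 4 μg/mL ⇒ Resistant
Clindamycin: 0.25 μg/mL is in 0.25–0.5 μg/mL — intermediate
Gentamicin (64 μg/mL) in 32–64 μg/mL — I
Cefazolin: 0.12 μg/mL is ≤ 16 μg/mL — susceptible
Tigecycline (16 μg/mL) = 16 μg/mL — I
Meropenem: 0.25 μg/mL is ≤ 4 μg/mL → Susceptible
Clarithromycin: 0.06 μg/mL is ≤ 4 μg/mL → S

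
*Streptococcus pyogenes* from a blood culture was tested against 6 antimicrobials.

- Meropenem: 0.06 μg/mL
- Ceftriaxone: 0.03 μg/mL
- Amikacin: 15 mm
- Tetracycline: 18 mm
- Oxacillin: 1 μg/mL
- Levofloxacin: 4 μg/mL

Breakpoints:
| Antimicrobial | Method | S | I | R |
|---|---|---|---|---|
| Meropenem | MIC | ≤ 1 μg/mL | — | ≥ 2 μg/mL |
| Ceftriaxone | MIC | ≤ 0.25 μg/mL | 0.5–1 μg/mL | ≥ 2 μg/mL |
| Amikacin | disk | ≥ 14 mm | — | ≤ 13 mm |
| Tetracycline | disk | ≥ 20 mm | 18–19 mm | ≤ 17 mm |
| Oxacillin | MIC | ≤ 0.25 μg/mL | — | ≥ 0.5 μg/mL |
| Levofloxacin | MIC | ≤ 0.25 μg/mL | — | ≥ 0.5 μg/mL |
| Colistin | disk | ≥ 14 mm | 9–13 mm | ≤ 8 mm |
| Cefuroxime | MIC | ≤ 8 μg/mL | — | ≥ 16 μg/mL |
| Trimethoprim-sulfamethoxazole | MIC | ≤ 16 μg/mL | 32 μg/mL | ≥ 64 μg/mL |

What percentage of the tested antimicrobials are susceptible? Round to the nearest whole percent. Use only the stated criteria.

Meropenem 0.06 μg/mL: ≤ 1 μg/mL → S
Ceftriaxone 0.03 μg/mL: ≤ 0.25 μg/mL — susceptible
Amikacin (15 mm) ≥ 14 mm ⇒ Susceptible
Tetracycline: 18 mm is in 18–19 mm — I
Oxacillin: 1 μg/mL is ≥ 0.5 μg/mL → resistant
Levofloxacin (4 μg/mL) ≥ 0.5 μg/mL ⇒ Resistant
Susceptible: 3/6

50%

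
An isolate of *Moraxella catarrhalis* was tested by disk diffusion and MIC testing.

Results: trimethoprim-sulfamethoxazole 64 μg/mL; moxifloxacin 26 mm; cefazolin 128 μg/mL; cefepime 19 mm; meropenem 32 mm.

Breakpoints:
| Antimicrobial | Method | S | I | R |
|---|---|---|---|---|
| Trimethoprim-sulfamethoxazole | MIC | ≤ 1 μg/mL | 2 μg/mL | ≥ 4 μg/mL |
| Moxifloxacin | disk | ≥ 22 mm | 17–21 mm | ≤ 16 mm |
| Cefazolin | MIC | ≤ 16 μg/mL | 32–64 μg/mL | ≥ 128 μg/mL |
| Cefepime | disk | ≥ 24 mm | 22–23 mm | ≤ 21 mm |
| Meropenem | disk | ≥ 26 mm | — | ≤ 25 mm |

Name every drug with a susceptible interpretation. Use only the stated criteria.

Trimethoprim-sulfamethoxazole: 64 μg/mL is ≥ 4 μg/mL ⇒ R
Moxifloxacin 26 mm: ≥ 22 mm ⇒ Susceptible
Cefazolin (128 μg/mL) ≥ 128 μg/mL — Resistant
Cefepime: 19 mm is ≤ 21 mm → Resistant
Meropenem: 32 mm is ≥ 26 mm — S

moxifloxacin, meropenem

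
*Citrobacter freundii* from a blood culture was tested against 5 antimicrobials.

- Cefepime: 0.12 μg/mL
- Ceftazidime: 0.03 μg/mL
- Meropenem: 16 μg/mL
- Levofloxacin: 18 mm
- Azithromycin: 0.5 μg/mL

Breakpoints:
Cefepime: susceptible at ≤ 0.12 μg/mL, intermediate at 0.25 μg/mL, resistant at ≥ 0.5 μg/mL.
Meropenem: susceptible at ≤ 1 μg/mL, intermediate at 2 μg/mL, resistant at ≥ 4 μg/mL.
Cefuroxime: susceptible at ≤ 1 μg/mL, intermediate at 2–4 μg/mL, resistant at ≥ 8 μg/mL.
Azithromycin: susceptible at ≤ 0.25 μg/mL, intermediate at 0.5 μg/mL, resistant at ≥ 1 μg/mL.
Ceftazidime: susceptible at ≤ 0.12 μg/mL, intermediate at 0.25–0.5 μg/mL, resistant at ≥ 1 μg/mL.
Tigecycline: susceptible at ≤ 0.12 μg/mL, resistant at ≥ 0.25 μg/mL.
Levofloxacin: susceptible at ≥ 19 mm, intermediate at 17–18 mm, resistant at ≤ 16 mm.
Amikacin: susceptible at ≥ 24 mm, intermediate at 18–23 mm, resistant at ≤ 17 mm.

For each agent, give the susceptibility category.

Cefepime: 0.12 μg/mL is ≤ 0.12 μg/mL — S
Ceftazidime 0.03 μg/mL: ≤ 0.12 μg/mL → susceptible
Meropenem 16 μg/mL: ≥ 4 μg/mL ⇒ R
Levofloxacin 18 mm: in 17–18 mm → intermediate
Azithromycin 0.5 μg/mL: = 0.5 μg/mL ⇒ intermediate

S, S, R, I, I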